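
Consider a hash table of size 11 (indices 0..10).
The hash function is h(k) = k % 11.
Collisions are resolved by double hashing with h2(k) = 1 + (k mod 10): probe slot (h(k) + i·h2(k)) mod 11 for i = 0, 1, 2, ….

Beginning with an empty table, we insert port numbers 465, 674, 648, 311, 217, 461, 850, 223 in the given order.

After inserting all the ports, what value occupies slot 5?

465 hashes to 3; slot 3 is free => place at 3.
674 hashes to 3, h2=5; 3 taken => place at 8.
648 hashes to 10; slot 10 is free => place at 10.
311 hashes to 3, h2=2; 3 taken => place at 5.
217 hashes to 8, h2=8; 8,5 taken => place at 2.
461 hashes to 10, h2=2; 10 taken => place at 1.
850 hashes to 3, h2=1; 3 taken => place at 4.
223 hashes to 3, h2=4; 3 taken => place at 7.
Table: [∅, 461, 217, 465, 850, 311, ∅, 223, 674, ∅, 648]

311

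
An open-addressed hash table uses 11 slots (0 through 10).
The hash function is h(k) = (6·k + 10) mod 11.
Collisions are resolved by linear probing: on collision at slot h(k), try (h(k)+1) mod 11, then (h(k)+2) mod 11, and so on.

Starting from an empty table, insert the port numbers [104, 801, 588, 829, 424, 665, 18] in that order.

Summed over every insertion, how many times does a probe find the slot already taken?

Insert 104: h=7, slot 7 empty => index 7.
Insert 801: h=9, slot 9 empty => index 9.
Insert 588: h=7, slot 7 occupied => index 8.
Insert 829: h=1, slot 1 empty => index 1.
Insert 424: h=2, slot 2 empty => index 2.
Insert 665: h=7, slots 7,8,9 occupied => index 10.
Insert 18: h=8, slots 8,9,10 occupied => index 0.
Table: [18, 829, 424, _, _, _, _, 104, 588, 801, 665]

7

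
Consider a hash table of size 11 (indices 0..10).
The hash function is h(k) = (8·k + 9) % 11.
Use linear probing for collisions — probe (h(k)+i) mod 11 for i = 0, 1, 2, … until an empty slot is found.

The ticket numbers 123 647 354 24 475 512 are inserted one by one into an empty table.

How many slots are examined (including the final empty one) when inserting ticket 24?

123 hashes to 3; slot 3 is free -> place at 3.
647 hashes to 4; slot 4 is free -> place at 4.
354 hashes to 3; 3,4 taken -> place at 5.
24 hashes to 3; 3,4,5 taken -> place at 6.
475 hashes to 3; 3,4,5,6 taken -> place at 7.
512 hashes to 2; slot 2 is free -> place at 2.
Table: [_, _, 512, 123, 647, 354, 24, 475, _, _, _]

4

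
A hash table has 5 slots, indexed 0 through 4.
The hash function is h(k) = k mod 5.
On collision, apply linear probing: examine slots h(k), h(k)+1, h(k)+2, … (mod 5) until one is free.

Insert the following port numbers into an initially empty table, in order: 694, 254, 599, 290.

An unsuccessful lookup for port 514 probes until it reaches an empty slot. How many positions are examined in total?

5

694 hashes to 4; slot 4 is free -> place at 4.
254 hashes to 4; 4 taken -> place at 0.
599 hashes to 4; 4,0 taken -> place at 1.
290 hashes to 0; 0,1 taken -> place at 2.
Table: [254, 599, 290, ∅, 694]
Lookup 514: h=4, probe 4,0,1,2,3 → slot 3 empty, not found.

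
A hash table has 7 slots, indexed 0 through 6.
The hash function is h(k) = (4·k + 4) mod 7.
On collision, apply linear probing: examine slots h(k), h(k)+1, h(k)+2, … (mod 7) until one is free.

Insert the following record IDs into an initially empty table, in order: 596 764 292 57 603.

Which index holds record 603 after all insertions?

5

596 hashes to 1; slot 1 is free → place at 1.
764 hashes to 1; 1 taken → place at 2.
292 hashes to 3; slot 3 is free → place at 3.
57 hashes to 1; 1,2,3 taken → place at 4.
603 hashes to 1; 1,2,3,4 taken → place at 5.
Table: [., 596, 764, 292, 57, 603, .]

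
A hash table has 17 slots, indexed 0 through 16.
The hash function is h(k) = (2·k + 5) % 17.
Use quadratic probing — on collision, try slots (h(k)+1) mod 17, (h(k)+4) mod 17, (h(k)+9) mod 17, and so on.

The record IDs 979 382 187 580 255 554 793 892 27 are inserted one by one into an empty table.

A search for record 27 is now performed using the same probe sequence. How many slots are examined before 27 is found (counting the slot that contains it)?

Insert 979: h=8, slot 8 empty -> index 8.
Insert 382: h=4, slot 4 empty -> index 4.
Insert 187: h=5, slot 5 empty -> index 5.
Insert 580: h=9, slot 9 empty -> index 9.
Insert 255: h=5, slot 5 occupied -> index 6.
Insert 554: h=8, slots 8,9 occupied -> index 12.
Insert 793: h=10, slot 10 empty -> index 10.
Insert 892: h=4, slots 4,5,8 occupied -> index 13.
Insert 27: h=8, slots 8,9,12 occupied -> index 0.
Table: [27, ., ., ., 382, 187, 255, ., 979, 580, 793, ., 554, 892, ., ., .]
Lookup 27: h=8, probe 8,9,12,0 → found at 0.

4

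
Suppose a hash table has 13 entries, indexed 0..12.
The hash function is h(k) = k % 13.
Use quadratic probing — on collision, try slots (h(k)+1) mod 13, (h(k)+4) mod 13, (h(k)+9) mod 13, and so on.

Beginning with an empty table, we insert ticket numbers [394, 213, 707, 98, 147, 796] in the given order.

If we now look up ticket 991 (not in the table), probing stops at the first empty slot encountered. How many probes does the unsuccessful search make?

394: h=4 → slot 4
213: h=5 → slot 5
707: h=5, probe 5,6 → slot 6
98: h=7 → slot 7
147: h=4, probe 4,5,8 → slot 8
796: h=3 → slot 3
Table: [-, -, -, 796, 394, 213, 707, 98, 147, -, -, -, -]
Lookup 991: h=3, probe 3,4,7,12 → slot 12 empty, not found.

4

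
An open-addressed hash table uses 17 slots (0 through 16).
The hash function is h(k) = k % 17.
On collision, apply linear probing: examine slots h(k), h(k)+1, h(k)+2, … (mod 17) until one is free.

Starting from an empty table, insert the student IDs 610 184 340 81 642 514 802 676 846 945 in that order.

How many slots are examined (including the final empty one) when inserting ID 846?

7

610: h=15 -> slot 15
184: h=14 -> slot 14
340: h=0 -> slot 0
81: h=13 -> slot 13
642: h=13, probe 13,14,15,16 -> slot 16
514: h=4 -> slot 4
802: h=3 -> slot 3
676: h=13, probe 13,14,15,16,0,1 -> slot 1
846: h=13, probe 13,14,15,16,0,1,2 -> slot 2
945: h=10 -> slot 10
Table: [340, 676, 846, 802, 514, ∅, ∅, ∅, ∅, ∅, 945, ∅, ∅, 81, 184, 610, 642]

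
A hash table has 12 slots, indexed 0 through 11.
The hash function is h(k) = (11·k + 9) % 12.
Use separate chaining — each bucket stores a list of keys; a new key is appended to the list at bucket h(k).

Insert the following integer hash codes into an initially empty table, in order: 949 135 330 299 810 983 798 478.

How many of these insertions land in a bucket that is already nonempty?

949 → bucket 8
135 → bucket 6
330 → bucket 3
299 → bucket 10
810 → bucket 3 (collision)
983 → bucket 10 (collision)
798 → bucket 3 (collision)
478 → bucket 11
Final buckets:
0: _
1: _
2: _
3: 330 -> 810 -> 798
4: _
5: _
6: 135
7: _
8: 949
9: _
10: 299 -> 983
11: 478

3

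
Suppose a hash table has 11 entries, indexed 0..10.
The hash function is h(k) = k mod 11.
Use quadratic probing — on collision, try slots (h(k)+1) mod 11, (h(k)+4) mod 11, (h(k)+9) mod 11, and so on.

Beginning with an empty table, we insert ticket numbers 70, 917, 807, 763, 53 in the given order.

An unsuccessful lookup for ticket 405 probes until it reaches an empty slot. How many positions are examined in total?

2

Insert 70: h=4, slot 4 empty => index 4.
Insert 917: h=4, slot 4 occupied => index 5.
Insert 807: h=4, slots 4,5 occupied => index 8.
Insert 763: h=4, slots 4,5,8 occupied => index 2.
Insert 53: h=9, slot 9 empty => index 9.
Table: [., ., 763, ., 70, 917, ., ., 807, 53, .]
Lookup 405: h=9, probe 9,10 → slot 10 empty, not found.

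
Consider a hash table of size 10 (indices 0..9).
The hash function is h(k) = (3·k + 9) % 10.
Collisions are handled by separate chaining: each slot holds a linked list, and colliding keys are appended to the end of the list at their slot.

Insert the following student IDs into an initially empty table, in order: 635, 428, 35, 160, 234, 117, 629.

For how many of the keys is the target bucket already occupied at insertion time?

Insert 635: h=4, bucket 4 empty → new chain.
Insert 428: h=3, bucket 3 empty → new chain.
Insert 35: h=4, bucket 4 nonempty → append to chain.
Insert 160: h=9, bucket 9 empty → new chain.
Insert 234: h=1, bucket 1 empty → new chain.
Insert 117: h=0, bucket 0 empty → new chain.
Insert 629: h=6, bucket 6 empty → new chain.
Final buckets:
0: 117
1: 234
2: .
3: 428
4: 635 -> 35
5: .
6: 629
7: .
8: .
9: 160

1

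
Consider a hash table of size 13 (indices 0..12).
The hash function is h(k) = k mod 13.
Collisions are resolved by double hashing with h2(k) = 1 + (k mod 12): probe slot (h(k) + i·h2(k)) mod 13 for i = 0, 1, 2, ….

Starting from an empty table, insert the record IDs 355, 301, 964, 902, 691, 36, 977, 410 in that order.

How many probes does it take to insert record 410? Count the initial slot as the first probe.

3

355 hashes to 4; slot 4 is free -> place at 4.
301 hashes to 2; slot 2 is free -> place at 2.
964 hashes to 2, h2=5; 2 taken -> place at 7.
902 hashes to 5; slot 5 is free -> place at 5.
691 hashes to 2, h2=8; 2 taken -> place at 10.
36 hashes to 10, h2=1; 10 taken -> place at 11.
977 hashes to 2, h2=6; 2 taken -> place at 8.
410 hashes to 7, h2=3; 7,10 taken -> place at 0.
Table: [410, ., 301, ., 355, 902, ., 964, 977, ., 691, 36, .]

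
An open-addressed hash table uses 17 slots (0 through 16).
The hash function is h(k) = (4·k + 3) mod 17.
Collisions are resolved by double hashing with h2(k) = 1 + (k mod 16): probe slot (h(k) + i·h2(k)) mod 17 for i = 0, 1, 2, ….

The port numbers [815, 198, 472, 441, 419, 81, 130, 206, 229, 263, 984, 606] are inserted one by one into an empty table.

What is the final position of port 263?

815 hashes to 16; slot 16 is free → place at 16.
198 hashes to 13; slot 13 is free → place at 13.
472 hashes to 4; slot 4 is free → place at 4.
441 hashes to 16, h2=10; 16 taken → place at 9.
419 hashes to 13, h2=4; 13 taken → place at 0.
81 hashes to 4, h2=2; 4 taken → place at 6.
130 hashes to 13, h2=3; 13,16 taken → place at 2.
206 hashes to 11; slot 11 is free → place at 11.
229 hashes to 1; slot 1 is free → place at 1.
263 hashes to 1, h2=8; 1,9,0 taken → place at 8.
984 hashes to 12; slot 12 is free → place at 12.
606 hashes to 13, h2=15; 13,11,9 taken → place at 7.
Table: [419, 229, 130, ., 472, ., 81, 606, 263, 441, ., 206, 984, 198, ., ., 815]

8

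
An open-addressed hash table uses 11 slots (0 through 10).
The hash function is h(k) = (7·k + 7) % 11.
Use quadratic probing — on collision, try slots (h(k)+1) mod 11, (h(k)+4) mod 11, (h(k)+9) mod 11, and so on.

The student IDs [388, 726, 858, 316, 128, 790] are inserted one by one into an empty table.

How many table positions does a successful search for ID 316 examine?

388: h=6 → slot 6
726: h=7 → slot 7
858: h=7, probe 7,8 → slot 8
316: h=8, probe 8,9 → slot 9
128: h=1 → slot 1
790: h=4 → slot 4
Table: [., 128, ., ., 790, ., 388, 726, 858, 316, .]
Lookup 316: h=8, probe 8,9 → found at 9.

2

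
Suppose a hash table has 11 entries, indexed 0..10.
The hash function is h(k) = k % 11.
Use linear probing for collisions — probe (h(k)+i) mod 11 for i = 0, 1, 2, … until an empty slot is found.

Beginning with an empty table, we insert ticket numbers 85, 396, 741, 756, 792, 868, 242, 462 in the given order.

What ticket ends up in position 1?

792

Insert 85: h=8, slot 8 empty => index 8.
Insert 396: h=0, slot 0 empty => index 0.
Insert 741: h=4, slot 4 empty => index 4.
Insert 756: h=8, slot 8 occupied => index 9.
Insert 792: h=0, slot 0 occupied => index 1.
Insert 868: h=10, slot 10 empty => index 10.
Insert 242: h=0, slots 0,1 occupied => index 2.
Insert 462: h=0, slots 0,1,2 occupied => index 3.
Table: [396, 792, 242, 462, 741, -, -, -, 85, 756, 868]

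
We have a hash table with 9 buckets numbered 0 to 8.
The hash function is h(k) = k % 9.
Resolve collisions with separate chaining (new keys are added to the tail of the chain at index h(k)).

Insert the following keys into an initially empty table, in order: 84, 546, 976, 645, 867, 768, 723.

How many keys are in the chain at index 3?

4

Insert 84: h=3, bucket 3 empty -> new chain.
Insert 546: h=6, bucket 6 empty -> new chain.
Insert 976: h=4, bucket 4 empty -> new chain.
Insert 645: h=6, bucket 6 nonempty -> append to chain.
Insert 867: h=3, bucket 3 nonempty -> append to chain.
Insert 768: h=3, bucket 3 nonempty -> append to chain.
Insert 723: h=3, bucket 3 nonempty -> append to chain.
Final buckets:
0: —
1: —
2: —
3: 84 -> 867 -> 768 -> 723
4: 976
5: —
6: 546 -> 645
7: —
8: —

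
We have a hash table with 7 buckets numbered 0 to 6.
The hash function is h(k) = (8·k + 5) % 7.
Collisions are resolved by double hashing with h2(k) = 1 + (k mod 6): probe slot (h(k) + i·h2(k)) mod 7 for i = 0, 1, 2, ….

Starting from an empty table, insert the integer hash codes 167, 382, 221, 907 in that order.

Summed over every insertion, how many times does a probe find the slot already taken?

3

Insert 167: h=4, slot 4 empty => index 4.
Insert 382: h=2, slot 2 empty => index 2.
Insert 221: h=2, h2=6, slot 2 occupied => index 1.
Insert 907: h=2, h2=2, slots 2,4 occupied => index 6.
Table: [∅, 221, 382, ∅, 167, ∅, 907]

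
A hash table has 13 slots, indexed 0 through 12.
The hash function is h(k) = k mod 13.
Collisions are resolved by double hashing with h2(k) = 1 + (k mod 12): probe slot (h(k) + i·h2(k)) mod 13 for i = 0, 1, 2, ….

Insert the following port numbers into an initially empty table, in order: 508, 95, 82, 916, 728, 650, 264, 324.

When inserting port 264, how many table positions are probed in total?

2

Insert 508: h=1, slot 1 empty => index 1.
Insert 95: h=4, slot 4 empty => index 4.
Insert 82: h=4, h2=11, slot 4 occupied => index 2.
Insert 916: h=6, slot 6 empty => index 6.
Insert 728: h=0, slot 0 empty => index 0.
Insert 650: h=0, h2=3, slot 0 occupied => index 3.
Insert 264: h=4, h2=1, slot 4 occupied => index 5.
Insert 324: h=12, slot 12 empty => index 12.
Table: [728, 508, 82, 650, 95, 264, 916, ∅, ∅, ∅, ∅, ∅, 324]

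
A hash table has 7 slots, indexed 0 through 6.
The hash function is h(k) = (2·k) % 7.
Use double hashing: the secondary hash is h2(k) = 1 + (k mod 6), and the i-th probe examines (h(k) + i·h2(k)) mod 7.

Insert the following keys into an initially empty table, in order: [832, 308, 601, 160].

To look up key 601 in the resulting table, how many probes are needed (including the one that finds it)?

832: h=5 => slot 5
308: h=0 => slot 0
601: h=5, h2=2, probe 5,0,2 => slot 2
160: h=5, h2=5, probe 5,3 => slot 3
Table: [308, -, 601, 160, -, 832, -]
Lookup 601: h=5, h2=2, probe 5,0,2 → found at 2.

3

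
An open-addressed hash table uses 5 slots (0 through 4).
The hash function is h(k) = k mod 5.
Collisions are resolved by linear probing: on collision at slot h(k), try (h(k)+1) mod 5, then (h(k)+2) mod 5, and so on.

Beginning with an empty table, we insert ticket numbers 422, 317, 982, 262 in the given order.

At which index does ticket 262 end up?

0

Insert 422: h=2, slot 2 empty → index 2.
Insert 317: h=2, slot 2 occupied → index 3.
Insert 982: h=2, slots 2,3 occupied → index 4.
Insert 262: h=2, slots 2,3,4 occupied → index 0.
Table: [262, ∅, 422, 317, 982]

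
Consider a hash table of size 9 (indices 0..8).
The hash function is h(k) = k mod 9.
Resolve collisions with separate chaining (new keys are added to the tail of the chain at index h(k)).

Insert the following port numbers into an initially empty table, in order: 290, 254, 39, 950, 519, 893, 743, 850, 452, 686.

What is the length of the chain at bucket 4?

290 → bucket 2
254 → bucket 2 (collision)
39 → bucket 3
950 → bucket 5
519 → bucket 6
893 → bucket 2 (collision)
743 → bucket 5 (collision)
850 → bucket 4
452 → bucket 2 (collision)
686 → bucket 2 (collision)
Final buckets:
0: ∅
1: ∅
2: 290 -> 254 -> 893 -> 452 -> 686
3: 39
4: 850
5: 950 -> 743
6: 519
7: ∅
8: ∅

1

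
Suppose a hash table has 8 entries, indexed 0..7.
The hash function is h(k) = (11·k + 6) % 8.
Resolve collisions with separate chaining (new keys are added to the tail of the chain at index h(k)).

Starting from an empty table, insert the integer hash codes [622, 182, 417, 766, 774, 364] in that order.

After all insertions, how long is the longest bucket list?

Insert 622: h=0, bucket 0 empty → new chain.
Insert 182: h=0, bucket 0 nonempty → append to chain.
Insert 417: h=1, bucket 1 empty → new chain.
Insert 766: h=0, bucket 0 nonempty → append to chain.
Insert 774: h=0, bucket 0 nonempty → append to chain.
Insert 364: h=2, bucket 2 empty → new chain.
Final buckets:
0: 622 -> 182 -> 766 -> 774
1: 417
2: 364
3: .
4: .
5: .
6: .
7: .

4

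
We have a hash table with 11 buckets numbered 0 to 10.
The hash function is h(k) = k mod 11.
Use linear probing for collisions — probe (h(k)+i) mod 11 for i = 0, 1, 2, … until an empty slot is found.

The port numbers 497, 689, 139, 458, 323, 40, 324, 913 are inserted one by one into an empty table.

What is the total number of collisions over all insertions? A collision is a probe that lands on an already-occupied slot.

6

Insert 497: h=2, slot 2 empty -> index 2.
Insert 689: h=7, slot 7 empty -> index 7.
Insert 139: h=7, slot 7 occupied -> index 8.
Insert 458: h=7, slots 7,8 occupied -> index 9.
Insert 323: h=4, slot 4 empty -> index 4.
Insert 40: h=7, slots 7,8,9 occupied -> index 10.
Insert 324: h=5, slot 5 empty -> index 5.
Insert 913: h=0, slot 0 empty -> index 0.
Table: [913, -, 497, -, 323, 324, -, 689, 139, 458, 40]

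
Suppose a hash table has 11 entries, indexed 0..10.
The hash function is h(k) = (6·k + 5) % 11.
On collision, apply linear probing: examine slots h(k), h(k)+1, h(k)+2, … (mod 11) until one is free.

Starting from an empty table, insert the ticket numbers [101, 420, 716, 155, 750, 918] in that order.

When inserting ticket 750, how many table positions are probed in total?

3

101 hashes to 6; slot 6 is free => place at 6.
420 hashes to 6; 6 taken => place at 7.
716 hashes to 0; slot 0 is free => place at 0.
155 hashes to 0; 0 taken => place at 1.
750 hashes to 6; 6,7 taken => place at 8.
918 hashes to 2; slot 2 is free => place at 2.
Table: [716, 155, 918, ∅, ∅, ∅, 101, 420, 750, ∅, ∅]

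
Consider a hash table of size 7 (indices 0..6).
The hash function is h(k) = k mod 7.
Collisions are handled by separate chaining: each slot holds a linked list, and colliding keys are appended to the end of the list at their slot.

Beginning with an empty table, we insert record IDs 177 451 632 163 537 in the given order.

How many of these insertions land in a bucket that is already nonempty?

2

Insert 177: h=2, bucket 2 empty → new chain.
Insert 451: h=3, bucket 3 empty → new chain.
Insert 632: h=2, bucket 2 nonempty → append to chain.
Insert 163: h=2, bucket 2 nonempty → append to chain.
Insert 537: h=5, bucket 5 empty → new chain.
Final buckets:
0: ∅
1: ∅
2: 177 -> 632 -> 163
3: 451
4: ∅
5: 537
6: ∅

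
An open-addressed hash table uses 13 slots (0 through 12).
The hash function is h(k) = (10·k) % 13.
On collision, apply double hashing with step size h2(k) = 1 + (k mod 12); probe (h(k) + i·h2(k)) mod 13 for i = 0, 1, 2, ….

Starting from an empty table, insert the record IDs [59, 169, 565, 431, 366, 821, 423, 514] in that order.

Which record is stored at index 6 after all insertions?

Insert 59: h=5, slot 5 empty => index 5.
Insert 169: h=0, slot 0 empty => index 0.
Insert 565: h=8, slot 8 empty => index 8.
Insert 431: h=7, slot 7 empty => index 7.
Insert 366: h=7, h2=7, slot 7 occupied => index 1.
Insert 821: h=7, h2=6, slots 7,0 occupied => index 6.
Insert 423: h=5, h2=4, slot 5 occupied => index 9.
Insert 514: h=5, h2=11, slot 5 occupied => index 3.
Table: [169, 366, —, 514, —, 59, 821, 431, 565, 423, —, —, —]

821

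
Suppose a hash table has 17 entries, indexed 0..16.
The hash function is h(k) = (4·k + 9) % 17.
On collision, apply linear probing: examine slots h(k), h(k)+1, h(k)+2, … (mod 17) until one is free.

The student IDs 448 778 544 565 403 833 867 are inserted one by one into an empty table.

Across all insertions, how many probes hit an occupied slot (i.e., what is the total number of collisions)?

448: h=16 → slot 16
778: h=10 → slot 10
544: h=9 → slot 9
565: h=8 → slot 8
403: h=6 → slot 6
833: h=9, probe 9,10,11 → slot 11
867: h=9, probe 9,10,11,12 → slot 12
Table: [-, -, -, -, -, -, 403, -, 565, 544, 778, 833, 867, -, -, -, 448]

5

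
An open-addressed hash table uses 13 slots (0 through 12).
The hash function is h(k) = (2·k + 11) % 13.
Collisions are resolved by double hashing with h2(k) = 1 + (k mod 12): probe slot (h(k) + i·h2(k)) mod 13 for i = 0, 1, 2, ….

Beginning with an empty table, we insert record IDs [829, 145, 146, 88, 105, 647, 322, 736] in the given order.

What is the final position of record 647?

Insert 829: h=5, slot 5 empty → index 5.
Insert 145: h=2, slot 2 empty → index 2.
Insert 146: h=4, slot 4 empty → index 4.
Insert 88: h=5, h2=5, slot 5 occupied → index 10.
Insert 105: h=0, slot 0 empty → index 0.
Insert 647: h=5, h2=12, slots 5,4 occupied → index 3.
Insert 322: h=5, h2=11, slots 5,3 occupied → index 1.
Insert 736: h=1, h2=5, slot 1 occupied → index 6.
Table: [105, 322, 145, 647, 146, 829, 736, ., ., ., 88, ., .]

3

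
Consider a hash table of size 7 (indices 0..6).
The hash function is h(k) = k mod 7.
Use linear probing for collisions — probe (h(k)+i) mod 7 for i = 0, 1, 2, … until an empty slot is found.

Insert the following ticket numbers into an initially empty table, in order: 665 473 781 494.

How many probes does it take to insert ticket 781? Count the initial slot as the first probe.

Insert 665: h=0, slot 0 empty → index 0.
Insert 473: h=4, slot 4 empty → index 4.
Insert 781: h=4, slot 4 occupied → index 5.
Insert 494: h=4, slots 4,5 occupied → index 6.
Table: [665, ∅, ∅, ∅, 473, 781, 494]

2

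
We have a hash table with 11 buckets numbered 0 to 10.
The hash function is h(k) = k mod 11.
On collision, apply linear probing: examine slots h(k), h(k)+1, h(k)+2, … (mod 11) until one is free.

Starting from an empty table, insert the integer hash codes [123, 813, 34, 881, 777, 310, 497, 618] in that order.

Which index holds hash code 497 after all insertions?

123: h=2 → slot 2
813: h=10 → slot 10
34: h=1 → slot 1
881: h=1, probe 1,2,3 → slot 3
777: h=7 → slot 7
310: h=2, probe 2,3,4 → slot 4
497: h=2, probe 2,3,4,5 → slot 5
618: h=2, probe 2,3,4,5,6 → slot 6
Table: [., 34, 123, 881, 310, 497, 618, 777, ., ., 813]

5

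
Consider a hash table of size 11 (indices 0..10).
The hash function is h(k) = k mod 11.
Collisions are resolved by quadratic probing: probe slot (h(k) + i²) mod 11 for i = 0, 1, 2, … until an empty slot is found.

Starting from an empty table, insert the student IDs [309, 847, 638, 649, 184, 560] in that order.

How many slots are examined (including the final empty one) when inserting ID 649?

4

Insert 309: h=1, slot 1 empty → index 1.
Insert 847: h=0, slot 0 empty → index 0.
Insert 638: h=0, slots 0,1 occupied → index 4.
Insert 649: h=0, slots 0,1,4 occupied → index 9.
Insert 184: h=8, slot 8 empty → index 8.
Insert 560: h=10, slot 10 empty → index 10.
Table: [847, 309, -, -, 638, -, -, -, 184, 649, 560]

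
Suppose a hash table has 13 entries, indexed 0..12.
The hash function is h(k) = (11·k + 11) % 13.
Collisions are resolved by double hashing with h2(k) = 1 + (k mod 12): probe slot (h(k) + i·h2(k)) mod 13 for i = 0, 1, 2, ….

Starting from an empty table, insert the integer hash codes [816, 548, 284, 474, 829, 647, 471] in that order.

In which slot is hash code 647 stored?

3

816 hashes to 4; slot 4 is free → place at 4.
548 hashes to 7; slot 7 is free → place at 7.
284 hashes to 2; slot 2 is free → place at 2.
474 hashes to 12; slot 12 is free → place at 12.
829 hashes to 4, h2=2; 4 taken → place at 6.
647 hashes to 4, h2=12; 4 taken → place at 3.
471 hashes to 5; slot 5 is free → place at 5.
Table: [_, _, 284, 647, 816, 471, 829, 548, _, _, _, _, 474]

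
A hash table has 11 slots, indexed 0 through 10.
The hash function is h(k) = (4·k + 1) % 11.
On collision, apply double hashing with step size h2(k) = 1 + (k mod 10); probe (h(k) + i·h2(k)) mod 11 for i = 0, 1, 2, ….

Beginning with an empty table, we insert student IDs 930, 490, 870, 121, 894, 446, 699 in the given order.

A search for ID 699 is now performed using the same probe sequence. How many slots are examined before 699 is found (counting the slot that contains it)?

Insert 930: h=3, slot 3 empty → index 3.
Insert 490: h=3, h2=1, slot 3 occupied → index 4.
Insert 870: h=5, slot 5 empty → index 5.
Insert 121: h=1, slot 1 empty → index 1.
Insert 894: h=2, slot 2 empty → index 2.
Insert 446: h=3, h2=7, slot 3 occupied → index 10.
Insert 699: h=3, h2=10, slots 3,2,1 occupied → index 0.
Table: [699, 121, 894, 930, 490, 870, _, _, _, _, 446]
Lookup 699: h=3, h2=10, probe 3,2,1,0 → found at 0.

4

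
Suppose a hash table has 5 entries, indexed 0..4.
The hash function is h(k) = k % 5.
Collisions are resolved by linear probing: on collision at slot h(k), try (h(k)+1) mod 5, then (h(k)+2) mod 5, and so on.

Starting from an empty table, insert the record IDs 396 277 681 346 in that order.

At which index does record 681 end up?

3

Insert 396: h=1, slot 1 empty → index 1.
Insert 277: h=2, slot 2 empty → index 2.
Insert 681: h=1, slots 1,2 occupied → index 3.
Insert 346: h=1, slots 1,2,3 occupied → index 4.
Table: [—, 396, 277, 681, 346]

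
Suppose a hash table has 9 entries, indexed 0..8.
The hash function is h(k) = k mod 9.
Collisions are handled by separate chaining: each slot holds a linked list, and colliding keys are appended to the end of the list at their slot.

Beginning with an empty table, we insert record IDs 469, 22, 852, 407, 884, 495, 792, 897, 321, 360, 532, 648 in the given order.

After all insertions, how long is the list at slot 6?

3

Insert 469: h=1, bucket 1 empty → new chain.
Insert 22: h=4, bucket 4 empty → new chain.
Insert 852: h=6, bucket 6 empty → new chain.
Insert 407: h=2, bucket 2 empty → new chain.
Insert 884: h=2, bucket 2 nonempty → append to chain.
Insert 495: h=0, bucket 0 empty → new chain.
Insert 792: h=0, bucket 0 nonempty → append to chain.
Insert 897: h=6, bucket 6 nonempty → append to chain.
Insert 321: h=6, bucket 6 nonempty → append to chain.
Insert 360: h=0, bucket 0 nonempty → append to chain.
Insert 532: h=1, bucket 1 nonempty → append to chain.
Insert 648: h=0, bucket 0 nonempty → append to chain.
Final buckets:
0: 495 -> 792 -> 360 -> 648
1: 469 -> 532
2: 407 -> 884
3: .
4: 22
5: .
6: 852 -> 897 -> 321
7: .
8: .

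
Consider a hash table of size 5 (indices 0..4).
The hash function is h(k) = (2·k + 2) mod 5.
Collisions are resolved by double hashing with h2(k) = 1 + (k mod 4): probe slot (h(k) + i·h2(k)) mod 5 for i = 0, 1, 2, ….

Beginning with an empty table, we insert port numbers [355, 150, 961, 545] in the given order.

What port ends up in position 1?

355 hashes to 2; slot 2 is free => place at 2.
150 hashes to 2, h2=3; 2 taken => place at 0.
961 hashes to 4; slot 4 is free => place at 4.
545 hashes to 2, h2=2; 2,4 taken => place at 1.
Table: [150, 545, 355, —, 961]

545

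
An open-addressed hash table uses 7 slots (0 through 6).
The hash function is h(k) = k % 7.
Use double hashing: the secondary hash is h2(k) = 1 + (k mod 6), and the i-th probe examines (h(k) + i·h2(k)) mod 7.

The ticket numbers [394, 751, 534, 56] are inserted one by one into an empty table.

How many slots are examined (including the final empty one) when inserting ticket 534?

Insert 394: h=2, slot 2 empty => index 2.
Insert 751: h=2, h2=2, slot 2 occupied => index 4.
Insert 534: h=2, h2=1, slot 2 occupied => index 3.
Insert 56: h=0, slot 0 empty => index 0.
Table: [56, ., 394, 534, 751, ., .]

2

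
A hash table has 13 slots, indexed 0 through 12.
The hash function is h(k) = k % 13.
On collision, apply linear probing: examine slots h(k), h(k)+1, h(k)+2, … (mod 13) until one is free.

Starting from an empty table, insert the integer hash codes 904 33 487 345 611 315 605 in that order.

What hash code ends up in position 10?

Insert 904: h=7, slot 7 empty -> index 7.
Insert 33: h=7, slot 7 occupied -> index 8.
Insert 487: h=6, slot 6 empty -> index 6.
Insert 345: h=7, slots 7,8 occupied -> index 9.
Insert 611: h=0, slot 0 empty -> index 0.
Insert 315: h=3, slot 3 empty -> index 3.
Insert 605: h=7, slots 7,8,9 occupied -> index 10.
Table: [611, ∅, ∅, 315, ∅, ∅, 487, 904, 33, 345, 605, ∅, ∅]

605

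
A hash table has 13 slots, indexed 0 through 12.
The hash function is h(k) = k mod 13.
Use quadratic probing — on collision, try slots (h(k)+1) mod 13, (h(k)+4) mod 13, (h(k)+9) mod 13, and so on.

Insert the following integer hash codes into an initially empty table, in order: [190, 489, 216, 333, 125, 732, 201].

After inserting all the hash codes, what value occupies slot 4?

333

190 hashes to 8; slot 8 is free -> place at 8.
489 hashes to 8; 8 taken -> place at 9.
216 hashes to 8; 8,9 taken -> place at 12.
333 hashes to 8; 8,9,12 taken -> place at 4.
125 hashes to 8; 8,9,12,4 taken -> place at 11.
732 hashes to 4; 4 taken -> place at 5.
201 hashes to 6; slot 6 is free -> place at 6.
Table: [—, —, —, —, 333, 732, 201, —, 190, 489, —, 125, 216]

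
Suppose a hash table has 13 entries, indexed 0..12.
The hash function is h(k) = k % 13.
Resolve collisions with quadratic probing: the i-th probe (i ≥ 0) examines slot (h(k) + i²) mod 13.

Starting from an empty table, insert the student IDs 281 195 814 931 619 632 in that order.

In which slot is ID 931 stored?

281: h=8 => slot 8
195: h=0 => slot 0
814: h=8, probe 8,9 => slot 9
931: h=8, probe 8,9,12 => slot 12
619: h=8, probe 8,9,12,4 => slot 4
632: h=8, probe 8,9,12,4,11 => slot 11
Table: [195, ∅, ∅, ∅, 619, ∅, ∅, ∅, 281, 814, ∅, 632, 931]

12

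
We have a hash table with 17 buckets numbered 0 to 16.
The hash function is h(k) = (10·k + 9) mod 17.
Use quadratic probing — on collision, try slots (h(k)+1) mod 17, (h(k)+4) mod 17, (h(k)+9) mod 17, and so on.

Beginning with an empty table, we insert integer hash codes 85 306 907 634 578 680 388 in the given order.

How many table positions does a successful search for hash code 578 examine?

3

85 hashes to 9; slot 9 is free => place at 9.
306 hashes to 9; 9 taken => place at 10.
907 hashes to 1; slot 1 is free => place at 1.
634 hashes to 8; slot 8 is free => place at 8.
578 hashes to 9; 9,10 taken => place at 13.
680 hashes to 9; 9,10,13,1,8 taken => place at 0.
388 hashes to 13; 13 taken => place at 14.
Table: [680, 907, ∅, ∅, ∅, ∅, ∅, ∅, 634, 85, 306, ∅, ∅, 578, 388, ∅, ∅]
Lookup 578: h=9, probe 9,10,13 → found at 13.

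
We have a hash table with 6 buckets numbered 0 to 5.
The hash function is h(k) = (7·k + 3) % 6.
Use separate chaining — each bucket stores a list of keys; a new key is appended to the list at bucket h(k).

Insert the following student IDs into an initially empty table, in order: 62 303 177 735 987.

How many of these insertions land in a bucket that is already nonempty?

3

62 → bucket 5
303 → bucket 0
177 → bucket 0 (collision)
735 → bucket 0 (collision)
987 → bucket 0 (collision)
Final buckets:
0: 303 -> 177 -> 735 -> 987
1: —
2: —
3: —
4: —
5: 62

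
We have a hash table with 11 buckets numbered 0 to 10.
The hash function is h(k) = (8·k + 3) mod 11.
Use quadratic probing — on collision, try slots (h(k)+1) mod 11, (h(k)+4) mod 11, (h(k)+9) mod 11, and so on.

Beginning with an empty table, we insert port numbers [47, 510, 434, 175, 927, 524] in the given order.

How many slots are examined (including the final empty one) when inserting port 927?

3

47 hashes to 5; slot 5 is free -> place at 5.
510 hashes to 2; slot 2 is free -> place at 2.
434 hashes to 10; slot 10 is free -> place at 10.
175 hashes to 6; slot 6 is free -> place at 6.
927 hashes to 5; 5,6 taken -> place at 9.
524 hashes to 4; slot 4 is free -> place at 4.
Table: [∅, ∅, 510, ∅, 524, 47, 175, ∅, ∅, 927, 434]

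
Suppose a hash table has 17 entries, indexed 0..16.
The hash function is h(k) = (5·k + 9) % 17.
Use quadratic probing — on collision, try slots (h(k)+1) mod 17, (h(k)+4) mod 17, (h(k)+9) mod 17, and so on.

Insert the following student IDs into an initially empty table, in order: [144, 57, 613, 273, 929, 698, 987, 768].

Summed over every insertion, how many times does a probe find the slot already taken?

11

144: h=15 -> slot 15
57: h=5 -> slot 5
613: h=14 -> slot 14
273: h=14, probe 14,15,1 -> slot 1
929: h=13 -> slot 13
698: h=14, probe 14,15,1,6 -> slot 6
987: h=14, probe 14,15,1,6,13,5,16 -> slot 16
768: h=7 -> slot 7
Table: [_, 273, _, _, _, 57, 698, 768, _, _, _, _, _, 929, 613, 144, 987]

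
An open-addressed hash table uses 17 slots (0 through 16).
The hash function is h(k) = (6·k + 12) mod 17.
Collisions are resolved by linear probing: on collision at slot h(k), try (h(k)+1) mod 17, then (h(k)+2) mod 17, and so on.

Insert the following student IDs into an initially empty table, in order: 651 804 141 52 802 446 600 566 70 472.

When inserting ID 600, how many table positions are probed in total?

4

651 hashes to 8; slot 8 is free => place at 8.
804 hashes to 8; 8 taken => place at 9.
141 hashes to 8; 8,9 taken => place at 10.
52 hashes to 1; slot 1 is free => place at 1.
802 hashes to 13; slot 13 is free => place at 13.
446 hashes to 2; slot 2 is free => place at 2.
600 hashes to 8; 8,9,10 taken => place at 11.
566 hashes to 8; 8,9,10,11 taken => place at 12.
70 hashes to 7; slot 7 is free => place at 7.
472 hashes to 5; slot 5 is free => place at 5.
Table: [., 52, 446, ., ., 472, ., 70, 651, 804, 141, 600, 566, 802, ., ., .]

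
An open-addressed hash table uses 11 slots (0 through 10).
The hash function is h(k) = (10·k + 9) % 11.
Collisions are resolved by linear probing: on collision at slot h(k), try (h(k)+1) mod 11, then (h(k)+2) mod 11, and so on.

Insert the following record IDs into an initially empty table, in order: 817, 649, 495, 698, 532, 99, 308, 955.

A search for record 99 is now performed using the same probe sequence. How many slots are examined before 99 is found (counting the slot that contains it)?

817: h=6 => slot 6
649: h=9 => slot 9
495: h=9, probe 9,10 => slot 10
698: h=4 => slot 4
532: h=5 => slot 5
99: h=9, probe 9,10,0 => slot 0
308: h=9, probe 9,10,0,1 => slot 1
955: h=0, probe 0,1,2 => slot 2
Table: [99, 308, 955, —, 698, 532, 817, —, —, 649, 495]
Lookup 99: h=9, probe 9,10,0 → found at 0.

3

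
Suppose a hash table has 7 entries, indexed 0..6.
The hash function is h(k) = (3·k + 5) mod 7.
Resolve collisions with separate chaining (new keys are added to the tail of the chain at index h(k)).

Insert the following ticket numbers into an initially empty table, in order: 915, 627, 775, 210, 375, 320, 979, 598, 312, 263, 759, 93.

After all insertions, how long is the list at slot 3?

915 → bucket 6
627 → bucket 3
775 → bucket 6 (collision)
210 → bucket 5
375 → bucket 3 (collision)
320 → bucket 6 (collision)
979 → bucket 2
598 → bucket 0
312 → bucket 3 (collision)
263 → bucket 3 (collision)
759 → bucket 0 (collision)
93 → bucket 4
Final buckets:
0: 598 -> 759
1: .
2: 979
3: 627 -> 375 -> 312 -> 263
4: 93
5: 210
6: 915 -> 775 -> 320

4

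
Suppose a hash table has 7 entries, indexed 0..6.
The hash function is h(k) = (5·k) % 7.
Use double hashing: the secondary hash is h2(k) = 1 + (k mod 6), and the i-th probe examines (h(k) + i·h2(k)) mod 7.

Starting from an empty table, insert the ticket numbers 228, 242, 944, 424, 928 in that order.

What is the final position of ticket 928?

228 hashes to 6; slot 6 is free => place at 6.
242 hashes to 6, h2=3; 6 taken => place at 2.
944 hashes to 2, h2=3; 2 taken => place at 5.
424 hashes to 6, h2=5; 6 taken => place at 4.
928 hashes to 6, h2=5; 6,4,2 taken => place at 0.
Table: [928, -, 242, -, 424, 944, 228]

0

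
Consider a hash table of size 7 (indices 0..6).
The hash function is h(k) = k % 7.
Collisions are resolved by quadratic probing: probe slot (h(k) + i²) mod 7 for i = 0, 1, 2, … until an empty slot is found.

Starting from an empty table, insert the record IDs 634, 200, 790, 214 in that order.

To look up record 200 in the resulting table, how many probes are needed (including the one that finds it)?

2

634: h=4 => slot 4
200: h=4, probe 4,5 => slot 5
790: h=6 => slot 6
214: h=4, probe 4,5,1 => slot 1
Table: [., 214, ., ., 634, 200, 790]
Lookup 200: h=4, probe 4,5 → found at 5.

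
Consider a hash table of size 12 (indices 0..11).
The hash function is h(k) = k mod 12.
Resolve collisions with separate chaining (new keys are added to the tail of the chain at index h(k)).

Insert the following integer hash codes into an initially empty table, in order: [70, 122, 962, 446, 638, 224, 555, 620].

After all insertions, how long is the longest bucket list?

70 → bucket 10
122 → bucket 2
962 → bucket 2 (collision)
446 → bucket 2 (collision)
638 → bucket 2 (collision)
224 → bucket 8
555 → bucket 3
620 → bucket 8 (collision)
Final buckets:
0: -
1: -
2: 122 -> 962 -> 446 -> 638
3: 555
4: -
5: -
6: -
7: -
8: 224 -> 620
9: -
10: 70
11: -

4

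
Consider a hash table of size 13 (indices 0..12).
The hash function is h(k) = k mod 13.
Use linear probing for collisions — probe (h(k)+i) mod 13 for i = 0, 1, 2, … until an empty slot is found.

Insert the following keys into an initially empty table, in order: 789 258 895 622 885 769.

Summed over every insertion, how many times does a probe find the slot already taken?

3

789 hashes to 9; slot 9 is free => place at 9.
258 hashes to 11; slot 11 is free => place at 11.
895 hashes to 11; 11 taken => place at 12.
622 hashes to 11; 11,12 taken => place at 0.
885 hashes to 1; slot 1 is free => place at 1.
769 hashes to 2; slot 2 is free => place at 2.
Table: [622, 885, 769, ., ., ., ., ., ., 789, ., 258, 895]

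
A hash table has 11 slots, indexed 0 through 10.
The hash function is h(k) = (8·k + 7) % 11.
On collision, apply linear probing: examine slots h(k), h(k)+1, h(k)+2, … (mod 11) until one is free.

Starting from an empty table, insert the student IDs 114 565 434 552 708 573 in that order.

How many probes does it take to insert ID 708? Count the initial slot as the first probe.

114: h=6 -> slot 6
565: h=6, probe 6,7 -> slot 7
434: h=3 -> slot 3
552: h=1 -> slot 1
708: h=6, probe 6,7,8 -> slot 8
573: h=4 -> slot 4
Table: [., 552, ., 434, 573, ., 114, 565, 708, ., .]

3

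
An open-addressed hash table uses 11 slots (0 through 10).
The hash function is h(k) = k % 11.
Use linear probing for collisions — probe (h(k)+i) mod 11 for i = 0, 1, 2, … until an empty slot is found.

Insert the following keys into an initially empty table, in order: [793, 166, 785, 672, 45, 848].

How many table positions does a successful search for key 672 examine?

3

793: h=1 -> slot 1
166: h=1, probe 1,2 -> slot 2
785: h=4 -> slot 4
672: h=1, probe 1,2,3 -> slot 3
45: h=1, probe 1,2,3,4,5 -> slot 5
848: h=1, probe 1,2,3,4,5,6 -> slot 6
Table: [., 793, 166, 672, 785, 45, 848, ., ., ., .]
Lookup 672: h=1, probe 1,2,3 → found at 3.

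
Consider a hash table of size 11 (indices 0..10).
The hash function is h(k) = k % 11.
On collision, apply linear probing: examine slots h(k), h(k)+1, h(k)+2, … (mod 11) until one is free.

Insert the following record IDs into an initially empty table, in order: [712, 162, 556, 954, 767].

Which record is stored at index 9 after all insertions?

712 hashes to 8; slot 8 is free -> place at 8.
162 hashes to 8; 8 taken -> place at 9.
556 hashes to 6; slot 6 is free -> place at 6.
954 hashes to 8; 8,9 taken -> place at 10.
767 hashes to 8; 8,9,10 taken -> place at 0.
Table: [767, _, _, _, _, _, 556, _, 712, 162, 954]

162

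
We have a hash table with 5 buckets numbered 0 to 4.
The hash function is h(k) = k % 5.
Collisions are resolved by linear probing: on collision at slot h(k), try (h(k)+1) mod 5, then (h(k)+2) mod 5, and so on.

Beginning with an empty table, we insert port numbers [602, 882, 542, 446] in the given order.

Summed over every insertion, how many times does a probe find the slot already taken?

3

602: h=2 -> slot 2
882: h=2, probe 2,3 -> slot 3
542: h=2, probe 2,3,4 -> slot 4
446: h=1 -> slot 1
Table: [∅, 446, 602, 882, 542]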